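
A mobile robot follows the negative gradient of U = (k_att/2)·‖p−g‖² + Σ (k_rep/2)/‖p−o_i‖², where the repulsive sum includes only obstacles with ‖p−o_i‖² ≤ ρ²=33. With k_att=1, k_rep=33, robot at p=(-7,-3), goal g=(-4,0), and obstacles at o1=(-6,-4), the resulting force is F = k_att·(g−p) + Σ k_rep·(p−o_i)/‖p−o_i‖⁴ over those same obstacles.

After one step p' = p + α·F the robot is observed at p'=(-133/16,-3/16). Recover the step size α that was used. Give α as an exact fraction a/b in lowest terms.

α = 1/4

F_att = 1·(g−p) = 1·(3,3) = (3.0000,3.0000)
o1: d²=2 ≤ ρ²=33; F_rep = 33·(-1,1)/2² = (-8.2500,8.2500)
F = F_att + ΣF_rep = (-5.2500,11.2500)
Δp = p'−p = (-1.3125,2.8125); α = Δx/Fx = (-21/16) / (-21/4) = 1/4
check: Δy/Fy = (45/16) / (45/4) = 1/4 ✓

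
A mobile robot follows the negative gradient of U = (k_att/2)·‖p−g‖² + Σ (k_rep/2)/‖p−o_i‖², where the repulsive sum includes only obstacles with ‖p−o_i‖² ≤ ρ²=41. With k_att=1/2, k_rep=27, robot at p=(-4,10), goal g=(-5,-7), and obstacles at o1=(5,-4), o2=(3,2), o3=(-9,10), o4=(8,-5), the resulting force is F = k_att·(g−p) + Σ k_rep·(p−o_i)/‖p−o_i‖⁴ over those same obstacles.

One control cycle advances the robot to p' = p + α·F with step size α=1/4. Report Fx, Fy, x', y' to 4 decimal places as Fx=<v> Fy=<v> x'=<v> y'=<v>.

F_att = 1/2·(g−p) = 1/2·(-1,-17) = (-0.5000,-8.5000)
o1: d²=277 > ρ²=41 → inactive
o2: d²=113 > ρ²=41 → inactive
o3: d²=25 ≤ ρ²=41; F_rep = 27·(5,0)/25² = (0.2160,0.0000)
o4: d²=369 > ρ²=41 → inactive
F = F_att + ΣF_rep = (-0.2840,-8.5000)
p' = p + 1/4·F = (-4.0710,7.8750)

Fx=-0.2840 Fy=-8.5000 x'=-4.0710 y'=7.8750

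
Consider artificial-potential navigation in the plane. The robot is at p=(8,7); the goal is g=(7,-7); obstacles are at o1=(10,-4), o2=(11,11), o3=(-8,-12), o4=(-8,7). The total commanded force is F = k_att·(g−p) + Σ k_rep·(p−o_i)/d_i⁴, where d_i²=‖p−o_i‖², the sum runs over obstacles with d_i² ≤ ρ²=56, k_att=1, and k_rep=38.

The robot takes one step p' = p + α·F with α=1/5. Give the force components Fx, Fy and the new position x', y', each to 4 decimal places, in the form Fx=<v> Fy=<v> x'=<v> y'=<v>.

F_att = 1·(g−p) = 1·(-1,-14) = (-1.0000,-14.0000)
o1: d²=125 > ρ²=56 → inactive
o2: d²=25 ≤ ρ²=56; F_rep = 38·(-3,-4)/25² = (-0.1824,-0.2432)
o3: d²=617 > ρ²=56 → inactive
o4: d²=256 > ρ²=56 → inactive
F = F_att + ΣF_rep = (-1.1824,-14.2432)
p' = p + 1/5·F = (7.7635,4.1514)

Fx=-1.1824 Fy=-14.2432 x'=7.7635 y'=4.1514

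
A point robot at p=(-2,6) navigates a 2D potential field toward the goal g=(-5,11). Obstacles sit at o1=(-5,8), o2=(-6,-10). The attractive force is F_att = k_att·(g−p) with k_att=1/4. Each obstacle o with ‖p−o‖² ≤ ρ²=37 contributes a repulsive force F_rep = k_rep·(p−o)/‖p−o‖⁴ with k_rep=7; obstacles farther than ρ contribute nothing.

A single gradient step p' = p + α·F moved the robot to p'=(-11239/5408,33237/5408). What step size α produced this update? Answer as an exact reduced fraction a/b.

α = 1/8

F_att = 1/4·(g−p) = 1/4·(-3,5) = (-0.7500,1.2500)
o1: d²=13 ≤ ρ²=37; F_rep = 7·(3,-2)/13² = (0.1243,-0.0828)
o2: d²=272 > ρ²=37 → inactive
F = F_att + ΣF_rep = (-0.6257,1.1672)
Δp = p'−p = (-0.0782,0.1459); α = Δx/Fx = (-423/5408) / (-423/676) = 1/8
check: Δy/Fy = (789/5408) / (789/676) = 1/8 ✓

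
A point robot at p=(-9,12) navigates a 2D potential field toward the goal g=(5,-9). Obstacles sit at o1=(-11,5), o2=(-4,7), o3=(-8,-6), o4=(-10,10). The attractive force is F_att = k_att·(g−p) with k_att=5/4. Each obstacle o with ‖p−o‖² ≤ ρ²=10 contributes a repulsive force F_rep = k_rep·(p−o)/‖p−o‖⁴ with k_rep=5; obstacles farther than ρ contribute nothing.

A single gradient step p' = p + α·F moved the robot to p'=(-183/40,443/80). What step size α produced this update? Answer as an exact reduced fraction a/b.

α = 1/4

F_att = 5/4·(g−p) = 5/4·(14,-21) = (17.5000,-26.2500)
o1: d²=53 > ρ²=10 → inactive
o2: d²=50 > ρ²=10 → inactive
o3: d²=325 > ρ²=10 → inactive
o4: d²=5 ≤ ρ²=10; F_rep = 5·(1,2)/5² = (0.2000,0.4000)
F = F_att + ΣF_rep = (17.7000,-25.8500)
Δp = p'−p = (4.4250,-6.4625); α = Δx/Fx = (177/40) / (177/10) = 1/4
check: Δy/Fy = (-517/80) / (-517/20) = 1/4 ✓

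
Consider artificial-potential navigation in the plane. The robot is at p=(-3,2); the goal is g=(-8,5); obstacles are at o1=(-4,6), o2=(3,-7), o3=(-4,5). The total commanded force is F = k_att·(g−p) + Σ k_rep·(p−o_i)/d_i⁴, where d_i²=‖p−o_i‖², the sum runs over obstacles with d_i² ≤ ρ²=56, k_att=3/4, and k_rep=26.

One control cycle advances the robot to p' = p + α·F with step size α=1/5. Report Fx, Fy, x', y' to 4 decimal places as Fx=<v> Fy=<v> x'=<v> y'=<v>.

F_att = 3/4·(g−p) = 3/4·(-5,3) = (-3.7500,2.2500)
o1: d²=17 ≤ ρ²=56; F_rep = 26·(1,-4)/17² = (0.0900,-0.3599)
o2: d²=117 > ρ²=56 → inactive
o3: d²=10 ≤ ρ²=56; F_rep = 26·(1,-3)/10² = (0.2600,-0.7800)
F = F_att + ΣF_rep = (-3.4000,1.1101)
p' = p + 1/5·F = (-3.6800,2.2220)

Fx=-3.4000 Fy=1.1101 x'=-3.6800 y'=2.2220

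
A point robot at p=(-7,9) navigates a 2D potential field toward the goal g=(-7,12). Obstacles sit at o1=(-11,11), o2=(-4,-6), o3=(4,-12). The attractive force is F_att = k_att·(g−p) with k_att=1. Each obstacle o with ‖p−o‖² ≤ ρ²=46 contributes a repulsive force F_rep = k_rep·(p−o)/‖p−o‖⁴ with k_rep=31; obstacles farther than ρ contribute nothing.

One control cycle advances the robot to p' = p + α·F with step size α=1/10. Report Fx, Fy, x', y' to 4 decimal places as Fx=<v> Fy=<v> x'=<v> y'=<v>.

F_att = 1·(g−p) = 1·(0,3) = (0.0000,3.0000)
o1: d²=20 ≤ ρ²=46; F_rep = 31·(4,-2)/20² = (0.3100,-0.1550)
o2: d²=234 > ρ²=46 → inactive
o3: d²=562 > ρ²=46 → inactive
F = F_att + ΣF_rep = (0.3100,2.8450)
p' = p + 1/10·F = (-6.9690,9.2845)

Fx=0.3100 Fy=2.8450 x'=-6.9690 y'=9.2845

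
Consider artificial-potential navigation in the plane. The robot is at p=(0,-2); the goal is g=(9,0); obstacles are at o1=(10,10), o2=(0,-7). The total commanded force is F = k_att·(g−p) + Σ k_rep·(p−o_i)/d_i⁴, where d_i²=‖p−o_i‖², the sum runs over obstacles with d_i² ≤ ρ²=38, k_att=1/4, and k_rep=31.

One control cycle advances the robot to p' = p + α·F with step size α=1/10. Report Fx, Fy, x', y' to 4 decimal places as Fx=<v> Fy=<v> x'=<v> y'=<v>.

F_att = 1/4·(g−p) = 1/4·(9,2) = (2.2500,0.5000)
o1: d²=244 > ρ²=38 → inactive
o2: d²=25 ≤ ρ²=38; F_rep = 31·(0,5)/25² = (0.0000,0.2480)
F = F_att + ΣF_rep = (2.2500,0.7480)
p' = p + 1/10·F = (0.2250,-1.9252)

Fx=2.2500 Fy=0.7480 x'=0.2250 y'=-1.9252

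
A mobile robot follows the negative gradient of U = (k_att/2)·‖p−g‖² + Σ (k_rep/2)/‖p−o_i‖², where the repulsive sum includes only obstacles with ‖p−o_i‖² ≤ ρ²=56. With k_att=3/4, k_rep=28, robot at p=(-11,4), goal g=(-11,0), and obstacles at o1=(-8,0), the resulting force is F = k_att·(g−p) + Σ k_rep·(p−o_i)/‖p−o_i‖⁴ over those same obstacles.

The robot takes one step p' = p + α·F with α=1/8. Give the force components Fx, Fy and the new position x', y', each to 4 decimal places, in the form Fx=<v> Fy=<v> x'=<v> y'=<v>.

F_att = 3/4·(g−p) = 3/4·(0,-4) = (0.0000,-3.0000)
o1: d²=25 ≤ ρ²=56; F_rep = 28·(-3,4)/25² = (-0.1344,0.1792)
F = F_att + ΣF_rep = (-0.1344,-2.8208)
p' = p + 1/8·F = (-11.0168,3.6474)

Fx=-0.1344 Fy=-2.8208 x'=-11.0168 y'=3.6474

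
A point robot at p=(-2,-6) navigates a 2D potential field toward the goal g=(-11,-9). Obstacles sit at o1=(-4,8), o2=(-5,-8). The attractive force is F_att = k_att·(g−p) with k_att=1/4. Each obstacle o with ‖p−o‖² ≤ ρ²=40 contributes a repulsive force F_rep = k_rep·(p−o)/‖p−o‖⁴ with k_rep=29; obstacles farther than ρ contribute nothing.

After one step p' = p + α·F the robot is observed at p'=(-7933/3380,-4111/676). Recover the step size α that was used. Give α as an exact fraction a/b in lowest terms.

α = 1/5

F_att = 1/4·(g−p) = 1/4·(-9,-3) = (-2.2500,-0.7500)
o1: d²=200 > ρ²=40 → inactive
o2: d²=13 ≤ ρ²=40; F_rep = 29·(3,2)/13² = (0.5148,0.3432)
F = F_att + ΣF_rep = (-1.7352,-0.4068)
Δp = p'−p = (-0.3470,-0.0814); α = Δx/Fx = (-1173/3380) / (-1173/676) = 1/5
check: Δy/Fy = (-55/676) / (-275/676) = 1/5 ✓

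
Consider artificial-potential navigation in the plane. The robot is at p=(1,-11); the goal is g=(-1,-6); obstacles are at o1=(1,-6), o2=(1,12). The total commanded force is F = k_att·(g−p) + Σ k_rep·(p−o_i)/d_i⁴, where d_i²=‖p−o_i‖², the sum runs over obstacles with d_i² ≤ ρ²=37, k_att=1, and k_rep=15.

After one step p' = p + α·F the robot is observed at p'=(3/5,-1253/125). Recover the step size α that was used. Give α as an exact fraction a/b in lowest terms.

F_att = 1·(g−p) = 1·(-2,5) = (-2.0000,5.0000)
o1: d²=25 ≤ ρ²=37; F_rep = 15·(0,-5)/25² = (0.0000,-0.1200)
o2: d²=529 > ρ²=37 → inactive
F = F_att + ΣF_rep = (-2.0000,4.8800)
Δp = p'−p = (-0.4000,0.9760); α = Δx/Fx = (-2/5) / (-2) = 1/5
check: Δy/Fy = (122/125) / (122/25) = 1/5 ✓

α = 1/5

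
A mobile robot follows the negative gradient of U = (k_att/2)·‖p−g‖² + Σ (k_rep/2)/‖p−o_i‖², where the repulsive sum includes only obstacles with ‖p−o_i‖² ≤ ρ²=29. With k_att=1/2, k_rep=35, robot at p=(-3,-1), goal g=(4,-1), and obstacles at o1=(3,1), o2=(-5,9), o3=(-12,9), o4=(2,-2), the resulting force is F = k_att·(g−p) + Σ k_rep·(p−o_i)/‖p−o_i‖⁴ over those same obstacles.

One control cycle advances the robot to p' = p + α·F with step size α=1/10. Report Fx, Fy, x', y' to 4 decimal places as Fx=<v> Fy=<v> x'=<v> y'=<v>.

Fx=3.2411 Fy=0.0518 x'=-2.6759 y'=-0.9948

F_att = 1/2·(g−p) = 1/2·(7,0) = (3.5000,0.0000)
o1: d²=40 > ρ²=29 → inactive
o2: d²=104 > ρ²=29 → inactive
o3: d²=181 > ρ²=29 → inactive
o4: d²=26 ≤ ρ²=29; F_rep = 35·(-5,1)/26² = (-0.2589,0.0518)
F = F_att + ΣF_rep = (3.2411,0.0518)
p' = p + 1/10·F = (-2.6759,-0.9948)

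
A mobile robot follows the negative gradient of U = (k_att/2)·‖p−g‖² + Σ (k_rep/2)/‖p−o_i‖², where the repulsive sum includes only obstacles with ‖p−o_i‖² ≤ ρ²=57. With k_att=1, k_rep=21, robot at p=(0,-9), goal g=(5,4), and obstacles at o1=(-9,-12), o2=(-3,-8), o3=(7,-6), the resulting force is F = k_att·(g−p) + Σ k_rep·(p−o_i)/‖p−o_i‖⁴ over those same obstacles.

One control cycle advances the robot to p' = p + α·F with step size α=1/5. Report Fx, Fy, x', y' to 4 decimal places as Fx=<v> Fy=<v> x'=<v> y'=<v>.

F_att = 1·(g−p) = 1·(5,13) = (5.0000,13.0000)
o1: d²=90 > ρ²=57 → inactive
o2: d²=10 ≤ ρ²=57; F_rep = 21·(3,-1)/10² = (0.6300,-0.2100)
o3: d²=58 > ρ²=57 → inactive
F = F_att + ΣF_rep = (5.6300,12.7900)
p' = p + 1/5·F = (1.1260,-6.4420)

Fx=5.6300 Fy=12.7900 x'=1.1260 y'=-6.4420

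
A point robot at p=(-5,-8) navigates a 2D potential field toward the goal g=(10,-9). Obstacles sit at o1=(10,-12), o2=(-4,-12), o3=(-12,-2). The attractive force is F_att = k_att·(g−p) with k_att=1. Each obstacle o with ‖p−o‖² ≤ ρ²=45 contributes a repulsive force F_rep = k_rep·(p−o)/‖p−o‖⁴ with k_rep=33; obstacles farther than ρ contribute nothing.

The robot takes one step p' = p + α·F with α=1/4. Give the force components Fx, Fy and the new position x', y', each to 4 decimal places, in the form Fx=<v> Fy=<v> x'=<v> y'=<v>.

Fx=14.8858 Fy=-0.5433 x'=-1.2785 y'=-8.1358

F_att = 1·(g−p) = 1·(15,-1) = (15.0000,-1.0000)
o1: d²=241 > ρ²=45 → inactive
o2: d²=17 ≤ ρ²=45; F_rep = 33·(-1,4)/17² = (-0.1142,0.4567)
o3: d²=85 > ρ²=45 → inactive
F = F_att + ΣF_rep = (14.8858,-0.5433)
p' = p + 1/4·F = (-1.2785,-8.1358)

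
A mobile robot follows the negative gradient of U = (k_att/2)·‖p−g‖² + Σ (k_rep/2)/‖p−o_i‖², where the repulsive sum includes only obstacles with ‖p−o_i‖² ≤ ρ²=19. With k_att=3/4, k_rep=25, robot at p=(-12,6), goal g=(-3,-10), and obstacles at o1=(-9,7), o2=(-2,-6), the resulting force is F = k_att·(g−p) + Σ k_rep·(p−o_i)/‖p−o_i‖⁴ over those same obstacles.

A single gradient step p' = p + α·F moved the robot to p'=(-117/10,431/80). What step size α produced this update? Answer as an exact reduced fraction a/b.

F_att = 3/4·(g−p) = 3/4·(9,-16) = (6.7500,-12.0000)
o1: d²=10 ≤ ρ²=19; F_rep = 25·(-3,-1)/10² = (-0.7500,-0.2500)
o2: d²=244 > ρ²=19 → inactive
F = F_att + ΣF_rep = (6.0000,-12.2500)
Δp = p'−p = (0.3000,-0.6125); α = Δx/Fx = (3/10) / (6) = 1/20
check: Δy/Fy = (-49/80) / (-49/4) = 1/20 ✓

α = 1/20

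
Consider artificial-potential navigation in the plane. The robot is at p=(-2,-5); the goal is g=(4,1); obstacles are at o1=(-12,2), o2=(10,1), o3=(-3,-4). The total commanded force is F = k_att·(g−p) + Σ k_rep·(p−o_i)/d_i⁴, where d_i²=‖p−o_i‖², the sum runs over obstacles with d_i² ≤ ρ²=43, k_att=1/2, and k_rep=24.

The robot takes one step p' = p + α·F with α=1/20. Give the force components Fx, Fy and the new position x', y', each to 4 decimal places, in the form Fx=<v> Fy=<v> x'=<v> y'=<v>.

F_att = 1/2·(g−p) = 1/2·(6,6) = (3.0000,3.0000)
o1: d²=149 > ρ²=43 → inactive
o2: d²=180 > ρ²=43 → inactive
o3: d²=2 ≤ ρ²=43; F_rep = 24·(1,-1)/2² = (6.0000,-6.0000)
F = F_att + ΣF_rep = (9.0000,-3.0000)
p' = p + 1/20·F = (-1.5500,-5.1500)

Fx=9.0000 Fy=-3.0000 x'=-1.5500 y'=-5.1500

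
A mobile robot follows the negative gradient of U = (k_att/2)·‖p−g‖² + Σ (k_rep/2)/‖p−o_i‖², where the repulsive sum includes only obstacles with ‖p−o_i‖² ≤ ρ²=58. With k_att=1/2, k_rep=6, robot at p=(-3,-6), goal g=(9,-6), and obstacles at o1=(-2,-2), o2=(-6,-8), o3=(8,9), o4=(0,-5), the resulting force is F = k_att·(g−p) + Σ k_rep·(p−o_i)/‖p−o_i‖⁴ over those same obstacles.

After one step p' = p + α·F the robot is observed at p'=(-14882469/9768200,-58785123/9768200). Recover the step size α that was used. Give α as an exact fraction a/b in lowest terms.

α = 1/4

F_att = 1/2·(g−p) = 1/2·(12,0) = (6.0000,0.0000)
o1: d²=17 ≤ ρ²=58; F_rep = 6·(-1,-4)/17² = (-0.0208,-0.0830)
o2: d²=13 ≤ ρ²=58; F_rep = 6·(3,2)/13² = (0.1065,0.0710)
o3: d²=346 > ρ²=58 → inactive
o4: d²=10 ≤ ρ²=58; F_rep = 6·(-3,-1)/10² = (-0.1800,-0.0600)
F = F_att + ΣF_rep = (5.9057,-0.0720)
Δp = p'−p = (1.4764,-0.0180); α = Δx/Fx = (14422131/9768200) / (14422131/2442050) = 1/4
check: Δy/Fy = (-175923/9768200) / (-175923/2442050) = 1/4 ✓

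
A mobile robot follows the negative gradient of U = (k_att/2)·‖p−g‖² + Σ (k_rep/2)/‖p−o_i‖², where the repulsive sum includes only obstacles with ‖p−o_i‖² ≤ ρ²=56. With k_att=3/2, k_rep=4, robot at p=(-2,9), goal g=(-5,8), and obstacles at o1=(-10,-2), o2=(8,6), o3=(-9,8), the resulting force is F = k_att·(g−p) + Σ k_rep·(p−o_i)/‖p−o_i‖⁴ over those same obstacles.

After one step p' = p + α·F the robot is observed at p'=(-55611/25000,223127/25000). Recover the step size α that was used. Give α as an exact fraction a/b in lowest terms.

F_att = 3/2·(g−p) = 3/2·(-3,-1) = (-4.5000,-1.5000)
o1: d²=185 > ρ²=56 → inactive
o2: d²=109 > ρ²=56 → inactive
o3: d²=50 ≤ ρ²=56; F_rep = 4·(7,1)/50² = (0.0112,0.0016)
F = F_att + ΣF_rep = (-4.4888,-1.4984)
Δp = p'−p = (-0.2244,-0.0749); α = Δx/Fx = (-5611/25000) / (-5611/1250) = 1/20
check: Δy/Fy = (-1873/25000) / (-1873/1250) = 1/20 ✓

α = 1/20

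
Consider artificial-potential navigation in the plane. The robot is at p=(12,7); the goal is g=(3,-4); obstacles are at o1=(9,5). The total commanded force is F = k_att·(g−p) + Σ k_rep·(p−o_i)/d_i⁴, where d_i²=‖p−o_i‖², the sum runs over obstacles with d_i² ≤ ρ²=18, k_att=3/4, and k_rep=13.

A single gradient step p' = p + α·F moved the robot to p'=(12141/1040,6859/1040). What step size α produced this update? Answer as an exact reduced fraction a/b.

F_att = 3/4·(g−p) = 3/4·(-9,-11) = (-6.7500,-8.2500)
o1: d²=13 ≤ ρ²=18; F_rep = 13·(3,2)/13² = (0.2308,0.1538)
F = F_att + ΣF_rep = (-6.5192,-8.0962)
Δp = p'−p = (-0.3260,-0.4048); α = Δx/Fx = (-339/1040) / (-339/52) = 1/20
check: Δy/Fy = (-421/1040) / (-421/52) = 1/20 ✓

α = 1/20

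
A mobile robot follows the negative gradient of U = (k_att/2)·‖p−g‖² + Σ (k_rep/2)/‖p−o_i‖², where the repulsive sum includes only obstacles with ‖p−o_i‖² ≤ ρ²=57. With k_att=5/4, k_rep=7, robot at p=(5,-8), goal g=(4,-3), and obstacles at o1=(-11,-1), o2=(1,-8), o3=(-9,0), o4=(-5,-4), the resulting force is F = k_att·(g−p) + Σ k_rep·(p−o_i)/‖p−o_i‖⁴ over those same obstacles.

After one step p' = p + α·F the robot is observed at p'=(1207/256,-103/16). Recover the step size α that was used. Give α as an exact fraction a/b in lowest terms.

F_att = 5/4·(g−p) = 5/4·(-1,5) = (-1.2500,6.2500)
o1: d²=305 > ρ²=57 → inactive
o2: d²=16 ≤ ρ²=57; F_rep = 7·(4,0)/16² = (0.1094,0.0000)
o3: d²=260 > ρ²=57 → inactive
o4: d²=116 > ρ²=57 → inactive
F = F_att + ΣF_rep = (-1.1406,6.2500)
Δp = p'−p = (-0.2852,1.5625); α = Δx/Fx = (-73/256) / (-73/64) = 1/4
check: Δy/Fy = (25/16) / (25/4) = 1/4 ✓

α = 1/4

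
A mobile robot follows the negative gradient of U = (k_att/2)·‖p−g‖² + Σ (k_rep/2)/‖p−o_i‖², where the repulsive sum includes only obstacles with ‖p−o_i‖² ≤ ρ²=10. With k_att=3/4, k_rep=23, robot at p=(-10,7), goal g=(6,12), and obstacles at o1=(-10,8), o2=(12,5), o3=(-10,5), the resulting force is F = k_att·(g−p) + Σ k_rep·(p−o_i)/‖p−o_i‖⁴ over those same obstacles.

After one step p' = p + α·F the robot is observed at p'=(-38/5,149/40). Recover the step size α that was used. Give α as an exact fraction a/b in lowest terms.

α = 1/5

F_att = 3/4·(g−p) = 3/4·(16,5) = (12.0000,3.7500)
o1: d²=1 ≤ ρ²=10; F_rep = 23·(0,-1)/1² = (0.0000,-23.0000)
o2: d²=488 > ρ²=10 → inactive
o3: d²=4 ≤ ρ²=10; F_rep = 23·(0,2)/4² = (0.0000,2.8750)
F = F_att + ΣF_rep = (12.0000,-16.3750)
Δp = p'−p = (2.4000,-3.2750); α = Δx/Fx = (12/5) / (12) = 1/5
check: Δy/Fy = (-131/40) / (-131/8) = 1/5 ✓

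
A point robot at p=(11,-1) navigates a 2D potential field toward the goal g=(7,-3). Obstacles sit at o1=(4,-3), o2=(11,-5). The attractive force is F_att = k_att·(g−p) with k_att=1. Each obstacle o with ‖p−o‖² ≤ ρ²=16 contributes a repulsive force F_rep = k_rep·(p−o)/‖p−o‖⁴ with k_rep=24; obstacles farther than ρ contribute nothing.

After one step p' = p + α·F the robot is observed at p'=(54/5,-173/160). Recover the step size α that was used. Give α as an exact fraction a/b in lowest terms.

F_att = 1·(g−p) = 1·(-4,-2) = (-4.0000,-2.0000)
o1: d²=53 > ρ²=16 → inactive
o2: d²=16 ≤ ρ²=16; F_rep = 24·(0,4)/16² = (0.0000,0.3750)
F = F_att + ΣF_rep = (-4.0000,-1.6250)
Δp = p'−p = (-0.2000,-0.0813); α = Δx/Fx = (-1/5) / (-4) = 1/20
check: Δy/Fy = (-13/160) / (-13/8) = 1/20 ✓

α = 1/20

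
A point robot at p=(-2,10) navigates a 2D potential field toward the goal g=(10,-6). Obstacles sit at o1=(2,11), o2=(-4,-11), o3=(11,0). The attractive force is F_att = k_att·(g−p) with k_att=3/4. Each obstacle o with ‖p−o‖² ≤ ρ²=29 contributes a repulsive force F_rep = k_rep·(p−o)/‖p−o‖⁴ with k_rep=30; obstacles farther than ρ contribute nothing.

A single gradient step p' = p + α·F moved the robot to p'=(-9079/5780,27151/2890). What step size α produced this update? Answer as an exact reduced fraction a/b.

F_att = 3/4·(g−p) = 3/4·(12,-16) = (9.0000,-12.0000)
o1: d²=17 ≤ ρ²=29; F_rep = 30·(-4,-1)/17² = (-0.4152,-0.1038)
o2: d²=445 > ρ²=29 → inactive
o3: d²=269 > ρ²=29 → inactive
F = F_att + ΣF_rep = (8.5848,-12.1038)
Δp = p'−p = (0.4292,-0.6052); α = Δx/Fx = (2481/5780) / (2481/289) = 1/20
check: Δy/Fy = (-1749/2890) / (-3498/289) = 1/20 ✓

α = 1/20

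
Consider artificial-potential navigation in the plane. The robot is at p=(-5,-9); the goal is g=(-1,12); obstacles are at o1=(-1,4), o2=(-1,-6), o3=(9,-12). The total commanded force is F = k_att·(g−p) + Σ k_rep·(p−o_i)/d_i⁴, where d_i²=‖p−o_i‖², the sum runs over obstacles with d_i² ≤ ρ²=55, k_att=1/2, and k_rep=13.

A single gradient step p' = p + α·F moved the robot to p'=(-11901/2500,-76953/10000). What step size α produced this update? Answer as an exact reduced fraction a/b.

α = 1/8

F_att = 1/2·(g−p) = 1/2·(4,21) = (2.0000,10.5000)
o1: d²=185 > ρ²=55 → inactive
o2: d²=25 ≤ ρ²=55; F_rep = 13·(-4,-3)/25² = (-0.0832,-0.0624)
o3: d²=205 > ρ²=55 → inactive
F = F_att + ΣF_rep = (1.9168,10.4376)
Δp = p'−p = (0.2396,1.3047); α = Δx/Fx = (599/2500) / (1198/625) = 1/8
check: Δy/Fy = (13047/10000) / (13047/1250) = 1/8 ✓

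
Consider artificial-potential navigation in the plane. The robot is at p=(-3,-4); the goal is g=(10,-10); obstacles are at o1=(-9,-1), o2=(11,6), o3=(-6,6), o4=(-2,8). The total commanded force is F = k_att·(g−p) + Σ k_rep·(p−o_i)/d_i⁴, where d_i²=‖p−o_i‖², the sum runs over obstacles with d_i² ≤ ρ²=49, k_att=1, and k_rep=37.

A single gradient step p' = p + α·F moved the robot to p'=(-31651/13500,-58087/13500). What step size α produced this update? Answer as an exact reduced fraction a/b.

α = 1/20

F_att = 1·(g−p) = 1·(13,-6) = (13.0000,-6.0000)
o1: d²=45 ≤ ρ²=49; F_rep = 37·(6,-3)/45² = (0.1096,-0.0548)
o2: d²=296 > ρ²=49 → inactive
o3: d²=109 > ρ²=49 → inactive
o4: d²=145 > ρ²=49 → inactive
F = F_att + ΣF_rep = (13.1096,-6.0548)
Δp = p'−p = (0.6555,-0.3027); α = Δx/Fx = (8849/13500) / (8849/675) = 1/20
check: Δy/Fy = (-4087/13500) / (-4087/675) = 1/20 ✓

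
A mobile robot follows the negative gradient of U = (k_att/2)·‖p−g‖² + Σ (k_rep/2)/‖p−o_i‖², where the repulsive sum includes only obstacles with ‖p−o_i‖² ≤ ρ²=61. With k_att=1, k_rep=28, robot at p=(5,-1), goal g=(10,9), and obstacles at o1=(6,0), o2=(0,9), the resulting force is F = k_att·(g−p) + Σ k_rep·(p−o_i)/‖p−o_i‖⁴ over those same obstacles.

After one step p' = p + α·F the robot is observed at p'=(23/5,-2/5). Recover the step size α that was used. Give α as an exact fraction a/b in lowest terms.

α = 1/5

F_att = 1·(g−p) = 1·(5,10) = (5.0000,10.0000)
o1: d²=2 ≤ ρ²=61; F_rep = 28·(-1,-1)/2² = (-7.0000,-7.0000)
o2: d²=125 > ρ²=61 → inactive
F = F_att + ΣF_rep = (-2.0000,3.0000)
Δp = p'−p = (-0.4000,0.6000); α = Δx/Fx = (-2/5) / (-2) = 1/5
check: Δy/Fy = (3/5) / (3) = 1/5 ✓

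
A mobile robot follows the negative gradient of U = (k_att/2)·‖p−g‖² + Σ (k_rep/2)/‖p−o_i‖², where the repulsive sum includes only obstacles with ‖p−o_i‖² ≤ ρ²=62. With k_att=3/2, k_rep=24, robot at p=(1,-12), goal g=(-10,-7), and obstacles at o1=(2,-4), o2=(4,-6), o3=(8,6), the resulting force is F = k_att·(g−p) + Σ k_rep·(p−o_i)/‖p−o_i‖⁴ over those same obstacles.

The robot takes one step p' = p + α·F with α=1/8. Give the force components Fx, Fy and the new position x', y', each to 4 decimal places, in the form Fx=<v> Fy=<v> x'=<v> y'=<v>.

Fx=-16.5356 Fy=7.4289 x'=-1.0669 y'=-11.0714

F_att = 3/2·(g−p) = 3/2·(-11,5) = (-16.5000,7.5000)
o1: d²=65 > ρ²=62 → inactive
o2: d²=45 ≤ ρ²=62; F_rep = 24·(-3,-6)/45² = (-0.0356,-0.0711)
o3: d²=373 > ρ²=62 → inactive
F = F_att + ΣF_rep = (-16.5356,7.4289)
p' = p + 1/8·F = (-1.0669,-11.0714)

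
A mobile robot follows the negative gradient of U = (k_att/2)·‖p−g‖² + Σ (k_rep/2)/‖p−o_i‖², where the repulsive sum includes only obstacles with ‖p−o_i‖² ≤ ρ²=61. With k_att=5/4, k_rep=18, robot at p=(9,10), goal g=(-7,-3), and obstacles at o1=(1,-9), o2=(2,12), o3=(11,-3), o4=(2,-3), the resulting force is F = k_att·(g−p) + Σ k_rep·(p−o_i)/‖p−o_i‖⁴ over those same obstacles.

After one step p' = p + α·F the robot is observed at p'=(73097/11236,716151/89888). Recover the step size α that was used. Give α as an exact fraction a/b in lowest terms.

α = 1/8

F_att = 5/4·(g−p) = 5/4·(-16,-13) = (-20.0000,-16.2500)
o1: d²=425 > ρ²=61 → inactive
o2: d²=53 ≤ ρ²=61; F_rep = 18·(7,-2)/53² = (0.0449,-0.0128)
o3: d²=173 > ρ²=61 → inactive
o4: d²=218 > ρ²=61 → inactive
F = F_att + ΣF_rep = (-19.9551,-16.2628)
Δp = p'−p = (-2.4944,-2.0329); α = Δx/Fx = (-28027/11236) / (-56054/2809) = 1/8
check: Δy/Fy = (-182729/89888) / (-182729/11236) = 1/8 ✓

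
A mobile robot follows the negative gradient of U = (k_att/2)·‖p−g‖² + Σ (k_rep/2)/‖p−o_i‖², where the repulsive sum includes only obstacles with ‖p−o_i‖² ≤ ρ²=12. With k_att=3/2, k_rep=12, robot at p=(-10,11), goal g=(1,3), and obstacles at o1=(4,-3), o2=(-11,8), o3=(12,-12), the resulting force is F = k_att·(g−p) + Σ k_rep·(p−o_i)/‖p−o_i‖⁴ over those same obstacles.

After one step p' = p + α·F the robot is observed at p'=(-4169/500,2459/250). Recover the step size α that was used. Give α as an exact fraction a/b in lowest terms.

F_att = 3/2·(g−p) = 3/2·(11,-8) = (16.5000,-12.0000)
o1: d²=392 > ρ²=12 → inactive
o2: d²=10 ≤ ρ²=12; F_rep = 12·(1,3)/10² = (0.1200,0.3600)
o3: d²=1013 > ρ²=12 → inactive
F = F_att + ΣF_rep = (16.6200,-11.6400)
Δp = p'−p = (1.6620,-1.1640); α = Δx/Fx = (831/500) / (831/50) = 1/10
check: Δy/Fy = (-291/250) / (-291/25) = 1/10 ✓

α = 1/10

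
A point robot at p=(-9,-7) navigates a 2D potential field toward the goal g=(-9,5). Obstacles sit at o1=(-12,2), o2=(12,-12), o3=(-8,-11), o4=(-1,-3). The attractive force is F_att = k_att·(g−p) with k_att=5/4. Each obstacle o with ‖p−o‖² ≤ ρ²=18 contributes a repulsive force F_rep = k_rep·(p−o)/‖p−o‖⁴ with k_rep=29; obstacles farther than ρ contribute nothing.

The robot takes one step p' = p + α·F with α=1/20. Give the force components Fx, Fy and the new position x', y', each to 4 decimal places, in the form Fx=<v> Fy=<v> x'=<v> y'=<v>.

F_att = 5/4·(g−p) = 5/4·(0,12) = (0.0000,15.0000)
o1: d²=90 > ρ²=18 → inactive
o2: d²=466 > ρ²=18 → inactive
o3: d²=17 ≤ ρ²=18; F_rep = 29·(-1,4)/17² = (-0.1003,0.4014)
o4: d²=80 > ρ²=18 → inactive
F = F_att + ΣF_rep = (-0.1003,15.4014)
p' = p + 1/20·F = (-9.0050,-6.2299)

Fx=-0.1003 Fy=15.4014 x'=-9.0050 y'=-6.2299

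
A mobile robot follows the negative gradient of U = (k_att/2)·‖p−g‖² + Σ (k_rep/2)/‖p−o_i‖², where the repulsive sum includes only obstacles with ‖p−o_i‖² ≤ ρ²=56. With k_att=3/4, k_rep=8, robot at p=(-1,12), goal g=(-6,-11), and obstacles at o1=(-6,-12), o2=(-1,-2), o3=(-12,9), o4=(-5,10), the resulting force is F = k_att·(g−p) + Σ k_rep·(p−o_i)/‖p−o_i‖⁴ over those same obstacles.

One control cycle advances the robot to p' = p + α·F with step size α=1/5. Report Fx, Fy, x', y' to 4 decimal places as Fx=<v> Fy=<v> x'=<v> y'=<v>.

Fx=-3.6700 Fy=-17.2100 x'=-1.7340 y'=8.5580

F_att = 3/4·(g−p) = 3/4·(-5,-23) = (-3.7500,-17.2500)
o1: d²=601 > ρ²=56 → inactive
o2: d²=196 > ρ²=56 → inactive
o3: d²=130 > ρ²=56 → inactive
o4: d²=20 ≤ ρ²=56; F_rep = 8·(4,2)/20² = (0.0800,0.0400)
F = F_att + ΣF_rep = (-3.6700,-17.2100)
p' = p + 1/5·F = (-1.7340,8.5580)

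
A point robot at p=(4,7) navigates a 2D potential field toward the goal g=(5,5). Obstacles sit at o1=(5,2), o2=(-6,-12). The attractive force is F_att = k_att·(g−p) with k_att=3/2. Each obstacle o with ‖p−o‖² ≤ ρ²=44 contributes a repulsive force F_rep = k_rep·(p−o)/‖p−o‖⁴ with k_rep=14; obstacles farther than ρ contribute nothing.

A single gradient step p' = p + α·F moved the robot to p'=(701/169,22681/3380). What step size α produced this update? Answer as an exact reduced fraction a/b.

α = 1/10

F_att = 3/2·(g−p) = 3/2·(1,-2) = (1.5000,-3.0000)
o1: d²=26 ≤ ρ²=44; F_rep = 14·(-1,5)/26² = (-0.0207,0.1036)
o2: d²=461 > ρ²=44 → inactive
F = F_att + ΣF_rep = (1.4793,-2.8964)
Δp = p'−p = (0.1479,-0.2896); α = Δx/Fx = (25/169) / (250/169) = 1/10
check: Δy/Fy = (-979/3380) / (-979/338) = 1/10 ✓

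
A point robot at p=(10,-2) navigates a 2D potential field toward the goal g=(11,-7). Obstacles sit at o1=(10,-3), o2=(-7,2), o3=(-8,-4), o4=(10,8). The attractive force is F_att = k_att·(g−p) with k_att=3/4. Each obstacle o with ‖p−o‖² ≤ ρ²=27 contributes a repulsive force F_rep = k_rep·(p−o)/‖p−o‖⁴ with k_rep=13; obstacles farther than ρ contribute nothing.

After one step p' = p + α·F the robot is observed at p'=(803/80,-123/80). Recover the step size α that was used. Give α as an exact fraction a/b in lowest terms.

α = 1/20

F_att = 3/4·(g−p) = 3/4·(1,-5) = (0.7500,-3.7500)
o1: d²=1 ≤ ρ²=27; F_rep = 13·(0,1)/1² = (0.0000,13.0000)
o2: d²=305 > ρ²=27 → inactive
o3: d²=328 > ρ²=27 → inactive
o4: d²=100 > ρ²=27 → inactive
F = F_att + ΣF_rep = (0.7500,9.2500)
Δp = p'−p = (0.0375,0.4625); α = Δx/Fx = (3/80) / (3/4) = 1/20
check: Δy/Fy = (37/80) / (37/4) = 1/20 ✓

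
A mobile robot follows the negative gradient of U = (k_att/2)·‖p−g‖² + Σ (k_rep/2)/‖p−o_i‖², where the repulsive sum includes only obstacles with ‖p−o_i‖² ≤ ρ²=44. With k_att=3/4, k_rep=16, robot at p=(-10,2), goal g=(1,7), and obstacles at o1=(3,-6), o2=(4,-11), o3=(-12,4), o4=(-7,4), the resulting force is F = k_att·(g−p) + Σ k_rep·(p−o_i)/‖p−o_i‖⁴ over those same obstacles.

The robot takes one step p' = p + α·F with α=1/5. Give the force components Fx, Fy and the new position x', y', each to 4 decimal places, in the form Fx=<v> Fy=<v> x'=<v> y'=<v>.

Fx=8.4660 Fy=3.0607 x'=-8.3068 y'=2.6121

F_att = 3/4·(g−p) = 3/4·(11,5) = (8.2500,3.7500)
o1: d²=233 > ρ²=44 → inactive
o2: d²=365 > ρ²=44 → inactive
o3: d²=8 ≤ ρ²=44; F_rep = 16·(2,-2)/8² = (0.5000,-0.5000)
o4: d²=13 ≤ ρ²=44; F_rep = 16·(-3,-2)/13² = (-0.2840,-0.1893)
F = F_att + ΣF_rep = (8.4660,3.0607)
p' = p + 1/5·F = (-8.3068,2.6121)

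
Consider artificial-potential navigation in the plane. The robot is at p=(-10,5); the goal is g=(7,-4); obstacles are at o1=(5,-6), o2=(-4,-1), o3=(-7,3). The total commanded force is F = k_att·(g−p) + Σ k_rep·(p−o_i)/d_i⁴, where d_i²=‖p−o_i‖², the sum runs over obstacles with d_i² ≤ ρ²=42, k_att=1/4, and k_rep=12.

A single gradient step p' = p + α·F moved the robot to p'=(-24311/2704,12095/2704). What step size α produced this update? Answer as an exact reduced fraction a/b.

α = 1/4

F_att = 1/4·(g−p) = 1/4·(17,-9) = (4.2500,-2.2500)
o1: d²=346 > ρ²=42 → inactive
o2: d²=72 > ρ²=42 → inactive
o3: d²=13 ≤ ρ²=42; F_rep = 12·(-3,2)/13² = (-0.2130,0.1420)
F = F_att + ΣF_rep = (4.0370,-2.1080)
Δp = p'−p = (1.0092,-0.5270); α = Δx/Fx = (2729/2704) / (2729/676) = 1/4
check: Δy/Fy = (-1425/2704) / (-1425/676) = 1/4 ✓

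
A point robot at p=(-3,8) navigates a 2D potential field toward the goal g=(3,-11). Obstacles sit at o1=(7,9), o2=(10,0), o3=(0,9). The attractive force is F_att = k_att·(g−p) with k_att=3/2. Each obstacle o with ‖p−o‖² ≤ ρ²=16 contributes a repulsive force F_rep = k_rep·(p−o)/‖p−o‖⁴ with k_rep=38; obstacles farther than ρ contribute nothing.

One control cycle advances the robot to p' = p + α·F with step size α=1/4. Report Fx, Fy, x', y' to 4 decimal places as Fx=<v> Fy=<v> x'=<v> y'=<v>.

F_att = 3/2·(g−p) = 3/2·(6,-19) = (9.0000,-28.5000)
o1: d²=101 > ρ²=16 → inactive
o2: d²=233 > ρ²=16 → inactive
o3: d²=10 ≤ ρ²=16; F_rep = 38·(-3,-1)/10² = (-1.1400,-0.3800)
F = F_att + ΣF_rep = (7.8600,-28.8800)
p' = p + 1/4·F = (-1.0350,0.7800)

Fx=7.8600 Fy=-28.8800 x'=-1.0350 y'=0.7800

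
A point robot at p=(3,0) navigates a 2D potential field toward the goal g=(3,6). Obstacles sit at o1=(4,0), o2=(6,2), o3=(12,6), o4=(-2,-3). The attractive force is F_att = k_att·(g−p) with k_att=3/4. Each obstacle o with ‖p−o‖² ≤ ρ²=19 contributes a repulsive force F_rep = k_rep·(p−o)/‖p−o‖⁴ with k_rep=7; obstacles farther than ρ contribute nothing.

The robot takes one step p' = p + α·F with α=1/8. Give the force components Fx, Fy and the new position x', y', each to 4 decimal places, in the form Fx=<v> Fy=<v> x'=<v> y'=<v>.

F_att = 3/4·(g−p) = 3/4·(0,6) = (0.0000,4.5000)
o1: d²=1 ≤ ρ²=19; F_rep = 7·(-1,0)/1² = (-7.0000,0.0000)
o2: d²=13 ≤ ρ²=19; F_rep = 7·(-3,-2)/13² = (-0.1243,-0.0828)
o3: d²=117 > ρ²=19 → inactive
o4: d²=34 > ρ²=19 → inactive
F = F_att + ΣF_rep = (-7.1243,4.4172)
p' = p + 1/8·F = (2.1095,0.5521)

Fx=-7.1243 Fy=4.4172 x'=2.1095 y'=0.5521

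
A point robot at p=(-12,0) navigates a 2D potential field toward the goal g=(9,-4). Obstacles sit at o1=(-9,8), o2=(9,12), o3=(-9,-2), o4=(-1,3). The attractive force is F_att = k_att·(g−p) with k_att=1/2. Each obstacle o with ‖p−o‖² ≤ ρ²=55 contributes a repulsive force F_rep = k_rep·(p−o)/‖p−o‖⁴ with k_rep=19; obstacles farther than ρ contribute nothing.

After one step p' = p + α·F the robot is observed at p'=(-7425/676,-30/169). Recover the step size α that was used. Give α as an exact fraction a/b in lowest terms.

α = 1/10

F_att = 1/2·(g−p) = 1/2·(21,-4) = (10.5000,-2.0000)
o1: d²=73 > ρ²=55 → inactive
o2: d²=585 > ρ²=55 → inactive
o3: d²=13 ≤ ρ²=55; F_rep = 19·(-3,2)/13² = (-0.3373,0.2249)
o4: d²=130 > ρ²=55 → inactive
F = F_att + ΣF_rep = (10.1627,-1.7751)
Δp = p'−p = (1.0163,-0.1775); α = Δx/Fx = (687/676) / (3435/338) = 1/10
check: Δy/Fy = (-30/169) / (-300/169) = 1/10 ✓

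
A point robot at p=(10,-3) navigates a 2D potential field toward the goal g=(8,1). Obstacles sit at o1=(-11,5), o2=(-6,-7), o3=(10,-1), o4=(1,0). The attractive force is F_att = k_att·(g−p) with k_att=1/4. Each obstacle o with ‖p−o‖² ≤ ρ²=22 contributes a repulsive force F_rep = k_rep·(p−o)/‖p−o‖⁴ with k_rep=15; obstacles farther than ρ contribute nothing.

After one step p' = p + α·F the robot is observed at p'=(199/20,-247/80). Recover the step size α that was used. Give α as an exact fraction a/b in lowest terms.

α = 1/10

F_att = 1/4·(g−p) = 1/4·(-2,4) = (-0.5000,1.0000)
o1: d²=505 > ρ²=22 → inactive
o2: d²=272 > ρ²=22 → inactive
o3: d²=4 ≤ ρ²=22; F_rep = 15·(0,-2)/4² = (0.0000,-1.8750)
o4: d²=90 > ρ²=22 → inactive
F = F_att + ΣF_rep = (-0.5000,-0.8750)
Δp = p'−p = (-0.0500,-0.0875); α = Δx/Fx = (-1/20) / (-1/2) = 1/10
check: Δy/Fy = (-7/80) / (-7/8) = 1/10 ✓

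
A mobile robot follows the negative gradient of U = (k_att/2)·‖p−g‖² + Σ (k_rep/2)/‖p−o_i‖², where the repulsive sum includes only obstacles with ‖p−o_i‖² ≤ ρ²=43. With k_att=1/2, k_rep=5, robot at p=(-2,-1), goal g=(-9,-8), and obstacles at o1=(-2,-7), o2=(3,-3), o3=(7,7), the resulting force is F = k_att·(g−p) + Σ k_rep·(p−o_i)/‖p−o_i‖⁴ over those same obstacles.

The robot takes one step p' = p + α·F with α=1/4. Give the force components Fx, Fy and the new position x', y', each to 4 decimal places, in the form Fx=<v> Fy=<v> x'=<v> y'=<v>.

F_att = 1/2·(g−p) = 1/2·(-7,-7) = (-3.5000,-3.5000)
o1: d²=36 ≤ ρ²=43; F_rep = 5·(0,6)/36² = (0.0000,0.0231)
o2: d²=29 ≤ ρ²=43; F_rep = 5·(-5,2)/29² = (-0.0297,0.0119)
o3: d²=145 > ρ²=43 → inactive
F = F_att + ΣF_rep = (-3.5297,-3.4650)
p' = p + 1/4·F = (-2.8824,-1.8662)

Fx=-3.5297 Fy=-3.4650 x'=-2.8824 y'=-1.8662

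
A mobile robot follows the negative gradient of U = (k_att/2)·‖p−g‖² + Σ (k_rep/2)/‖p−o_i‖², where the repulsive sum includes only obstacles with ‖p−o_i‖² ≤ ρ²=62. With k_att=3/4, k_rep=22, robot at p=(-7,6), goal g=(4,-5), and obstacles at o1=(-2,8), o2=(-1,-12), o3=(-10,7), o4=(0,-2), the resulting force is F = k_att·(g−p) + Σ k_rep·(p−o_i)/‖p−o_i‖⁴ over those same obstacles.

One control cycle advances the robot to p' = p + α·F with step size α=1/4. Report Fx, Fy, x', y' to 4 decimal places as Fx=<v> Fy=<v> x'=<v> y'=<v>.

Fx=8.7792 Fy=-8.5223 x'=-4.8052 y'=3.8694

F_att = 3/4·(g−p) = 3/4·(11,-11) = (8.2500,-8.2500)
o1: d²=29 ≤ ρ²=62; F_rep = 22·(-5,-2)/29² = (-0.1308,-0.0523)
o2: d²=360 > ρ²=62 → inactive
o3: d²=10 ≤ ρ²=62; F_rep = 22·(3,-1)/10² = (0.6600,-0.2200)
o4: d²=113 > ρ²=62 → inactive
F = F_att + ΣF_rep = (8.7792,-8.5223)
p' = p + 1/4·F = (-4.8052,3.8694)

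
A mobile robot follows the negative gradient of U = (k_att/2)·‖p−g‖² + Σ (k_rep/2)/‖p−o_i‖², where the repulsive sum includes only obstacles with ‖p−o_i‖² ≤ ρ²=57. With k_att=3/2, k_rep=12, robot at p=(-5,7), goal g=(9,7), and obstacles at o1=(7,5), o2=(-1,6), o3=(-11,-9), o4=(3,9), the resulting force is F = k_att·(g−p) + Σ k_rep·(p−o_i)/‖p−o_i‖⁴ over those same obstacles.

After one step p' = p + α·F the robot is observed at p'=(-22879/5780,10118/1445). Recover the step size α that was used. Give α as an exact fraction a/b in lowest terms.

F_att = 3/2·(g−p) = 3/2·(14,0) = (21.0000,0.0000)
o1: d²=148 > ρ²=57 → inactive
o2: d²=17 ≤ ρ²=57; F_rep = 12·(-4,1)/17² = (-0.1661,0.0415)
o3: d²=292 > ρ²=57 → inactive
o4: d²=68 > ρ²=57 → inactive
F = F_att + ΣF_rep = (20.8339,0.0415)
Δp = p'−p = (1.0417,0.0021); α = Δx/Fx = (6021/5780) / (6021/289) = 1/20
check: Δy/Fy = (3/1445) / (12/289) = 1/20 ✓

α = 1/20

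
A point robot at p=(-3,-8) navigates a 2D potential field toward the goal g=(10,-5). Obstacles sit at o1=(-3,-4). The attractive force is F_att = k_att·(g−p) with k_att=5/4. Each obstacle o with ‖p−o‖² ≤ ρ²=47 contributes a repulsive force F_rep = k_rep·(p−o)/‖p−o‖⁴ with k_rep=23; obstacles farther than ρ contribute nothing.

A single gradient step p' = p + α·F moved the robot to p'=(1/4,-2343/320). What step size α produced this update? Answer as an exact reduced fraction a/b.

α = 1/5

F_att = 5/4·(g−p) = 5/4·(13,3) = (16.2500,3.7500)
o1: d²=16 ≤ ρ²=47; F_rep = 23·(0,-4)/16² = (0.0000,-0.3594)
F = F_att + ΣF_rep = (16.2500,3.3906)
Δp = p'−p = (3.2500,0.6781); α = Δx/Fx = (13/4) / (65/4) = 1/5
check: Δy/Fy = (217/320) / (217/64) = 1/5 ✓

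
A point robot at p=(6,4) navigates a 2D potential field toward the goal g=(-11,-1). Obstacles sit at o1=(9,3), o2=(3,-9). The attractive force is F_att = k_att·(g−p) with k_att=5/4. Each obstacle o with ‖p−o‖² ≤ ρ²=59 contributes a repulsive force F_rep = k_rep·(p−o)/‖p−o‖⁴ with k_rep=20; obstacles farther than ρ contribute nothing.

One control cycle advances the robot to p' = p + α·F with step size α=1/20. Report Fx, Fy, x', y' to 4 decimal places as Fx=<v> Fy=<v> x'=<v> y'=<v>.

F_att = 5/4·(g−p) = 5/4·(-17,-5) = (-21.2500,-6.2500)
o1: d²=10 ≤ ρ²=59; F_rep = 20·(-3,1)/10² = (-0.6000,0.2000)
o2: d²=178 > ρ²=59 → inactive
F = F_att + ΣF_rep = (-21.8500,-6.0500)
p' = p + 1/20·F = (4.9075,3.6975)

Fx=-21.8500 Fy=-6.0500 x'=4.9075 y'=3.6975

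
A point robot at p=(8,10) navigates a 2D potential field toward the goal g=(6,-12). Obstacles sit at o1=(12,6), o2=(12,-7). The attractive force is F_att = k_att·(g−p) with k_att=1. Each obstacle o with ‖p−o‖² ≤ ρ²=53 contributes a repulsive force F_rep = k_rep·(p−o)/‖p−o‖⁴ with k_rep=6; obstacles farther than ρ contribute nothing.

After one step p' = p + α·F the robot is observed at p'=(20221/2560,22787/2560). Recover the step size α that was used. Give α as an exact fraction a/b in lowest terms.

α = 1/20

F_att = 1·(g−p) = 1·(-2,-22) = (-2.0000,-22.0000)
o1: d²=32 ≤ ρ²=53; F_rep = 6·(-4,4)/32² = (-0.0234,0.0234)
o2: d²=305 > ρ²=53 → inactive
F = F_att + ΣF_rep = (-2.0234,-21.9766)
Δp = p'−p = (-0.1012,-1.0988); α = Δx/Fx = (-259/2560) / (-259/128) = 1/20
check: Δy/Fy = (-2813/2560) / (-2813/128) = 1/20 ✓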